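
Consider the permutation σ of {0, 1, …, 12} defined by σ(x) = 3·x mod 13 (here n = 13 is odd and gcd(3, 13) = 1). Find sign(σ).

+1

Trace 1: π^k(1) = [1, 3, 9] for k=0..2.
The orbit structure of x ↦ 3x mod 13: 5 orbits of sizes [3, 3, 3, 3, 1].
n − c = 13 − 5 = 8; sign = (−1)^8 = +1.
Zolotarev: (3|13) = +1, matching the cycle-count sign.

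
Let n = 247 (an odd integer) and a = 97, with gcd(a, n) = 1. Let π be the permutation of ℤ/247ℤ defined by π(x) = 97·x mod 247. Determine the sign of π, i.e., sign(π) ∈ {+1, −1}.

Start at x=98: 98 → 120 → 31 → 43 → 219 → 1 → 97 → … (one orbit).
The orbit structure of x ↦ 97x mod 247: 9 orbits of sizes [36, 36, 36, 36, 36, 36, 18, 12, 1].
247 − 9 = 238 transpositions; sign(π) = (−1)^238 = +1.
Check: (97/247) = +1 by Zolotarev.

+1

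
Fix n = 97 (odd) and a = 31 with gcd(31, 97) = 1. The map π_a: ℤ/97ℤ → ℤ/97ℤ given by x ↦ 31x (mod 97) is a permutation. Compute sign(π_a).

+1

Orbit of 91 under x↦31x: [91, 8, 54, 25, 96, 66, 9]… (length divides ord_97(31)).
Cycle lengths of π_31 on ℤ/97ℤ: [48, 48, 1]; 3 cycles in total.
Σ(ℓ_i−1) = 97−3 = 94; sign = (−1)^94 = +1.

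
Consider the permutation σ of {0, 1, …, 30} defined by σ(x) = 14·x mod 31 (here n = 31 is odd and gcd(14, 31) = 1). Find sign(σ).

Trace 14: π^k(14) = [14, 10, 16, 7, 5, 8, 19] for k=0..6.
3 cycles of lengths [15, 15, 1].
n − c = 31 − 3 = 28; sign = (−1)^28 = +1.
(14|31)_J = +1 (Zolotarev's lemma cross-check).

+1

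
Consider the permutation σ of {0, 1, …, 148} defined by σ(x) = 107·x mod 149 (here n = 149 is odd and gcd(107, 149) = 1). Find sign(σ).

Trace 140: π^k(140) = [140, 80, 67, 17, 31, 39, 1] for k=0..6.
5 cycles of lengths [37, 37, 37, 37, 1].
Σ(ℓ_i−1) = 149−5 = 144; sign = (−1)^144 = +1.
Via Zolotarev, sign(π_{107}) = (107|149) = +1.

+1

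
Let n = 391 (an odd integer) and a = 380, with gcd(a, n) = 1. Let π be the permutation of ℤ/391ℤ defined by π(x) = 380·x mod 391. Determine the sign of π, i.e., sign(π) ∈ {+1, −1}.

Start at x=305: 305 → 164 → 151 → 294 → 285 → 384 → 77 → … (one orbit).
π_380 has 6 disjoint cycles with lengths [176, 176, 16, 11, 11, 1] on {0,…,390}.
n − c = 391 − 6 = 385; sign = (−1)^385 = -1.
The Jacobi symbol (380|391) = -1 (Zolotarev) agrees.

-1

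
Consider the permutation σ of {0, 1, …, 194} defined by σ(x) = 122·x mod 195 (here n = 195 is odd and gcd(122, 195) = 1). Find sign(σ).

-1

Trace 122: π^k(122) = [122, 64, 8, 1] for k=0..3.
50 cycles of lengths [4, 4, 4, 4, 4, 4, 4, 4, 4, 4, 4, 4, 4, 4, 4, 4, 4, 4, 4, 4, 4, 4, 4, 4, 4, 4, 4, 4, 4, 4, 4, 4, 4, 4, 4, 4, 4, 4, 4, 4, 4, 4, 4, 4, 4, 4, 4, 4, 2, 1].
n − c = 195 − 50 = 145; sign = (−1)^145 = -1.
Zolotarev: (122|195) = -1, matching the cycle-count sign.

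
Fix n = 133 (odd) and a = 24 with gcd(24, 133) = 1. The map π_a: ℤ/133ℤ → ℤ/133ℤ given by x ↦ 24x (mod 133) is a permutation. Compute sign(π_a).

Orbit of 1 under x↦24x: [1, 24, 44, 125, 74, 47, 64]… (length divides ord_133(24)).
π_24 has 10 disjoint cycles with lengths [18, 18, 18, 18, 18, 18, 9, 9, 6, 1] on {0,…,132}.
Σ(ℓ_i−1) = 133−10 = 123; sign = (−1)^123 = -1.

-1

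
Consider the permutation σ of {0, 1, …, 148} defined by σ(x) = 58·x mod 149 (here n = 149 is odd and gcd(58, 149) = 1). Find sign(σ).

-1

Start at x=89: 89 → 96 → 55 → 61 → 111 → 31 → 10 → … (one orbit).
Cycle lengths of π_58 on ℤ/149ℤ: [148, 1]; 2 cycles in total.
Σ(ℓ_i−1) = 149−2 = 147; sign = (−1)^147 = -1.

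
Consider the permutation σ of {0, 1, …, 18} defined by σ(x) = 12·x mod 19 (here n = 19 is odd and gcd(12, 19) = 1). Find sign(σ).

-1

Trace 12: π^k(12) = [12, 11, 18, 7, 8, 1] for k=0..5.
π_12 has 4 disjoint cycles with lengths [6, 6, 6, 1] on {0,…,18}.
With 4 cycles on 19 points, sign = (−1)^{19−4} = -1.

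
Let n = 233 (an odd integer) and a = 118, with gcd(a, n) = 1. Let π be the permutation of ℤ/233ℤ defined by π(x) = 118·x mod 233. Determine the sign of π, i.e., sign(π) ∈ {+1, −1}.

Orbit of 178 under x↦118x: [178, 34, 51, 193, 173, 143, 98]… (length divides ord_233(118)).
π_118 has 2 disjoint cycles with lengths [232, 1] on {0,…,232}.
Σ(ℓ_i−1) = 233−2 = 231; sign = (−1)^231 = -1.

-1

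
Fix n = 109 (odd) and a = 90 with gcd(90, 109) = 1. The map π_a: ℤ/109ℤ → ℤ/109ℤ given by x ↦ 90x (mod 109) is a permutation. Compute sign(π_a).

Start at x=8: 8 → 66 → 54 → 64 → 92 → 105 → 76 → … (one orbit).
Cycle lengths of π_90 on ℤ/109ℤ: [36, 36, 36, 1]; 4 cycles in total.
Σ(ℓ_i−1) = 109−4 = 105; sign = (−1)^105 = -1.
Via Zolotarev, sign(π_{90}) = (90|109) = -1.

-1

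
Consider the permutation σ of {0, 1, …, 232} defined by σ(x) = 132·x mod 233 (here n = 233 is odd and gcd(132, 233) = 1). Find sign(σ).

+1

Start at x=33: 33 → 162 → 181 → 126 → 89 → 98 → 121 → … (one orbit).
Decompose π into cycles: lengths [116, 116, 1] (3 cycles, including the fixed point 0).
3 cycles on 233: each ℓ→(−1)^(ℓ−1), product (−1)^230 = +1.
Zolotarev: (132|233) = +1, matching the cycle-count sign.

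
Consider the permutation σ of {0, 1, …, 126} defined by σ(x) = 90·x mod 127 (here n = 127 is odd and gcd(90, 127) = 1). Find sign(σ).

-1

Start at x=107: 107 → 105 → 52 → 108 → 68 → 24 → 1 → … (one orbit).
Cycle type of π: 18×7 + 1; total 8 cycles.
n − c = 127 − 8 = 119; sign = (−1)^119 = -1.
(90|127)_J = -1 (Zolotarev's lemma cross-check).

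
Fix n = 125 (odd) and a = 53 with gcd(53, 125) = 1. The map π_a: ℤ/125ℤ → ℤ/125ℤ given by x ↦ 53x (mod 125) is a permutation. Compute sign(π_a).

-1

Trace 78: π^k(78) = [78, 9, 102, 31, 18, 79, 62] for k=0..6.
Cycle lengths of π_53 on ℤ/125ℤ: [100, 20, 4, 1]; 4 cycles in total.
125 − 4 = 121 transpositions; sign(π) = (−1)^121 = -1.
(53|125)_J = -1 (Zolotarev's lemma cross-check).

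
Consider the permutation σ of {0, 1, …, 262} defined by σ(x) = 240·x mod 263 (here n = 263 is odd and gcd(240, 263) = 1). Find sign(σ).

-1

Trace 253: π^k(253) = [253, 230, 233, 164, 173, 229, 256] for k=0..6.
2 cycles of lengths [262, 1].
Σ(ℓ_i−1) = 263−2 = 261; sign = (−1)^261 = -1.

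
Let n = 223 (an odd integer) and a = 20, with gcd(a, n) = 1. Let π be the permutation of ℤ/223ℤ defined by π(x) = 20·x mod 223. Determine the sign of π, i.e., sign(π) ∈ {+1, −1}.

Trace 217: π^k(217) = [217, 103, 53, 168, 15, 77, 202] for k=0..6.
Decompose π into cycles: lengths [222, 1] (2 cycles, including the fixed point 0).
Σ(ℓ_i−1) = 223−2 = 221; sign = (−1)^221 = -1.
Via Zolotarev, sign(π_{20}) = (20|223) = -1.

-1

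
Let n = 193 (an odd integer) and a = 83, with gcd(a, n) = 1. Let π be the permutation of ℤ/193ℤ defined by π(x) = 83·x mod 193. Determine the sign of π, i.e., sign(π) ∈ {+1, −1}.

+1

Start at x=55: 55 → 126 → 36 → 93 → 192 → 110 → 59 → … (one orbit).
3 cycles of lengths [96, 96, 1].
Σ(ℓ_i−1) = 193−3 = 190; sign = (−1)^190 = +1.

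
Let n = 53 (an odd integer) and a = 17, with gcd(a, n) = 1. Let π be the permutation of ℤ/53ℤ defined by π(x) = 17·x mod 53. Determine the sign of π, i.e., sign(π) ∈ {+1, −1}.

Orbit of 36 under x↦17x: [36, 29, 16, 7, 13, 9, 47]… (length divides ord_53(17)).
The orbit structure of x ↦ 17x mod 53: 3 orbits of sizes [26, 26, 1].
Σ(ℓ_i−1) = 53−3 = 50; sign = (−1)^50 = +1.

+1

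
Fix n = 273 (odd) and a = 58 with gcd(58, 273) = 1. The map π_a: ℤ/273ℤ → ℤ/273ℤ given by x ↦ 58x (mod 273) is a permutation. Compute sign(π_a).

-1

Start at x=193: 193 → 1 → 58 → 88 → 190 → 100 → 67 → … (one orbit).
30 cycles of lengths [12, 12, 12, 12, 12, 12, 12, 12, 12, 12, 12, 12, 12, 12, 12, 12, 12, 12, 12, 12, 12, 3, 3, 3, 3, 3, 3, 1, 1, 1].
Σ(ℓ_i−1) = 273−30 = 243; sign = (−1)^243 = -1.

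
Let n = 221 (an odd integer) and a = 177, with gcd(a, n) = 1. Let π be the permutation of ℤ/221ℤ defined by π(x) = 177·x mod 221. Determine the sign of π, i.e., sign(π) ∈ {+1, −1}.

Start at x=164: 164 → 77 → 148 → 118 → 112 → 155 → 31 → … (one orbit).
17 cycles of lengths [16, 16, 16, 16, 16, 16, 16, 16, 16, 16, 16, 16, 16, 4, 4, 4, 1].
221 − 17 = 204 transpositions; sign(π) = (−1)^204 = +1.

+1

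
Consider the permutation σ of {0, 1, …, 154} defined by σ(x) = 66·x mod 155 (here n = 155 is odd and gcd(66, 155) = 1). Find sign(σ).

+1

Orbit of 1 under x↦66x: [1, 66, 16, 126, 101]… (length divides ord_155(66)).
Cycle type of π: 5×30 + 1×5; total 35 cycles.
35 cycles on 155: each ℓ→(−1)^(ℓ−1), product (−1)^120 = +1.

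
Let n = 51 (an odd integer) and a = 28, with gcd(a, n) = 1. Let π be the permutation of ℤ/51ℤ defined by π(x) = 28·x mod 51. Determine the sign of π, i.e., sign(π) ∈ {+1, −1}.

Orbit of 13 under x↦28x: [13, 7, 43, 31, 1, 28, 19]… (length divides ord_51(28)).
6 cycles of lengths [16, 16, 16, 1, 1, 1].
51 − 6 = 45 transpositions; sign(π) = (−1)^45 = -1.

-1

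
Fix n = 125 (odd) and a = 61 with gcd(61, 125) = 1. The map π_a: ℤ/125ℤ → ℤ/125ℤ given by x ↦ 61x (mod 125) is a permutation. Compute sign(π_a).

+1

Orbit of 101 under x↦61x: [101, 36, 71, 81, 66, 26, 86]… (length divides ord_125(61)).
The orbit structure of x ↦ 61x mod 125: 13 orbits of sizes [25, 25, 25, 25, 5, 5, 5, 5, 1, 1, 1, 1, 1].
125 − 13 = 112 transpositions; sign(π) = (−1)^112 = +1.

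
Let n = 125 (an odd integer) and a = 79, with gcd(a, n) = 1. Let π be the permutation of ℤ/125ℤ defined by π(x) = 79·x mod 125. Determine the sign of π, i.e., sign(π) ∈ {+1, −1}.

+1

Orbit of 76 under x↦79x: [76, 4, 66, 89, 31, 74, 96]… (length divides ord_125(79)).
π_79 has 7 disjoint cycles with lengths [50, 50, 10, 10, 2, 2, 1] on {0,…,124}.
sign(π) = (−1)^{n − #cycles} = (−1)^{125−7} = (−1)^118 = +1.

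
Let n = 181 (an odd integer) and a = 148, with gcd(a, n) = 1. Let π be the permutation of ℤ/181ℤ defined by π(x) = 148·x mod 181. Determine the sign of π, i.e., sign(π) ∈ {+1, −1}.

Orbit of 125 under x↦148x: [125, 38, 13, 114, 39, 161, 117]… (length divides ord_181(148)).
π_148 has 5 disjoint cycles with lengths [45, 45, 45, 45, 1] on {0,…,180}.
Σ(ℓ_i−1) = 181−5 = 176; sign = (−1)^176 = +1.
The Jacobi symbol (148|181) = +1 (Zolotarev) agrees.

+1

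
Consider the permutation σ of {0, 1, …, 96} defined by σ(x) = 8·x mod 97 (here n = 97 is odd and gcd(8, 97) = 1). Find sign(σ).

Trace 22: π^k(22) = [22, 79, 50, 12, 96, 89, 33] for k=0..6.
Decompose π into cycles: lengths [16, 16, 16, 16, 16, 16, 1] (7 cycles, including the fixed point 0).
Σ(ℓ_i−1) = 97−7 = 90; sign = (−1)^90 = +1.
Via Zolotarev, sign(π_{8}) = (8|97) = +1.

+1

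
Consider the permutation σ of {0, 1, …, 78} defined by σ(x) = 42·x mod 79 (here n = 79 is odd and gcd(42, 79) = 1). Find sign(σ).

+1

Trace 21: π^k(21) = [21, 13, 72, 22, 55, 19, 8] for k=0..6.
3 cycles of lengths [39, 39, 1].
With 3 cycles on 79 points, sign = (−1)^{79−3} = +1.
Check: (42/79) = +1 by Zolotarev.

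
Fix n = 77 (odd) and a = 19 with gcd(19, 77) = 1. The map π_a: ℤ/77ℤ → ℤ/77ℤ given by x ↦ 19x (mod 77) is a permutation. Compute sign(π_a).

+1

Start at x=23: 23 → 52 → 64 → 61 → 4 → 76 → 58 → … (one orbit).
Cycle type of π: 30×2 + 10 + 6 + 1; total 5 cycles.
n − c = 77 − 5 = 72; sign = (−1)^72 = +1.
Zolotarev: (19|77) = +1, matching the cycle-count sign.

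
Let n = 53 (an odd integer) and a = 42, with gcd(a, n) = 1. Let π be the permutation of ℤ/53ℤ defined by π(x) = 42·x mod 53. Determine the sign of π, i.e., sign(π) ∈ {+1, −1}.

Trace 49: π^k(49) = [49, 44, 46, 24, 1, 42, 15] for k=0..6.
The orbit structure of x ↦ 42x mod 53: 5 orbits of sizes [13, 13, 13, 13, 1].
53 − 5 = 48 transpositions; sign(π) = (−1)^48 = +1.

+1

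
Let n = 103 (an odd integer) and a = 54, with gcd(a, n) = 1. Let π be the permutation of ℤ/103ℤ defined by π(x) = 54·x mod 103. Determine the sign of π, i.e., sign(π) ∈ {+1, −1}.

-1

Orbit of 90 under x↦54x: [90, 19, 99, 93, 78, 92, 24]… (length divides ord_103(54)).
The orbit structure of x ↦ 54x mod 103: 2 orbits of sizes [102, 1].
With 2 cycles on 103 points, sign = (−1)^{103−2} = -1.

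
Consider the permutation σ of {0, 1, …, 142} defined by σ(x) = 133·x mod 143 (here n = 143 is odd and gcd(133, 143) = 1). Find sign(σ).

Trace 1: π^k(1) = [1, 133, 100] for k=0..2.
Cycle type of π: 3×44 + 1×11; total 55 cycles.
n − c = 143 − 55 = 88; sign = (−1)^88 = +1.

+1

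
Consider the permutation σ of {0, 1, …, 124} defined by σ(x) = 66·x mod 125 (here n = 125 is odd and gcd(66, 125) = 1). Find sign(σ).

+1

Orbit of 31 under x↦66x: [31, 46, 36, 1, 66, 106, 121]… (length divides ord_125(66)).
π_66 has 13 disjoint cycles with lengths [25, 25, 25, 25, 5, 5, 5, 5, 1, 1, 1, 1, 1] on {0,…,124}.
n − c = 125 − 13 = 112; sign = (−1)^112 = +1.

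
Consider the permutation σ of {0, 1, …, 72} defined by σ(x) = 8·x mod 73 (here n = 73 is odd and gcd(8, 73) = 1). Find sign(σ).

Orbit of 8 under x↦8x: [8, 64, 1]… (length divides ord_73(8)).
Cycle lengths of π_8 on ℤ/73ℤ: [3, 3, 3, 3, 3, 3, 3, 3, 3, 3, 3, 3, 3, 3, 3, 3, 3, 3, 3, 3, 3, 3, 3, 3, 1]; 25 cycles in total.
25 cycles on 73: each ℓ→(−1)^(ℓ−1), product (−1)^48 = +1.

+1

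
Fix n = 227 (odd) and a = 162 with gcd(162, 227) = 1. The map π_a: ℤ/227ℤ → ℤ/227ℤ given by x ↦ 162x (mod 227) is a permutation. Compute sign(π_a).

-1

Trace 129: π^k(129) = [129, 14, 225, 130, 176, 137, 175] for k=0..6.
2 cycles of lengths [226, 1].
Σ(ℓ_i−1) = 227−2 = 225; sign = (−1)^225 = -1.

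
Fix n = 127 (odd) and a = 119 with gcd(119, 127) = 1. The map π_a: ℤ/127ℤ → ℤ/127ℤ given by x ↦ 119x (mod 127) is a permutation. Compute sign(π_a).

-1

Trace 2: π^k(2) = [2, 111, 1, 119, 64, 123, 32] for k=0..6.
Decompose π into cycles: lengths [14, 14, 14, 14, 14, 14, 14, 14, 14, 1] (10 cycles, including the fixed point 0).
n − c = 127 − 10 = 117; sign = (−1)^117 = -1.
The Jacobi symbol (119|127) = -1 (Zolotarev) agrees.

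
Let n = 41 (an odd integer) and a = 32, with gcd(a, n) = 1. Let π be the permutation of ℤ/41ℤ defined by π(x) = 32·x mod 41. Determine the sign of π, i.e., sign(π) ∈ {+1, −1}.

+1

Orbit of 1 under x↦32x: [1, 32, 40, 9]… (length divides ord_41(32)).
Decompose π into cycles: lengths [4, 4, 4, 4, 4, 4, 4, 4, 4, 4, 1] (11 cycles, including the fixed point 0).
Σ(ℓ_i−1) = 41−11 = 30; sign = (−1)^30 = +1.
Via Zolotarev, sign(π_{32}) = (32|41) = +1.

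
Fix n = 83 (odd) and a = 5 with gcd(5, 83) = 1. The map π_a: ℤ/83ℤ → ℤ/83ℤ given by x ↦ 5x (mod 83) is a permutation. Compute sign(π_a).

-1

Orbit of 81 under x↦5x: [81, 73, 33, 82, 78, 58, 41]… (length divides ord_83(5)).
The orbit structure of x ↦ 5x mod 83: 2 orbits of sizes [82, 1].
Σ(ℓ_i−1) = 83−2 = 81; sign = (−1)^81 = -1.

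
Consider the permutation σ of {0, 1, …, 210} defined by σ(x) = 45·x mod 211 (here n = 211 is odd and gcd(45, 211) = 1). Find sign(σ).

Trace 62: π^k(62) = [62, 47, 5, 14, 208, 76, 44] for k=0..6.
3 cycles of lengths [105, 105, 1].
n − c = 211 − 3 = 208; sign = (−1)^208 = +1.

+1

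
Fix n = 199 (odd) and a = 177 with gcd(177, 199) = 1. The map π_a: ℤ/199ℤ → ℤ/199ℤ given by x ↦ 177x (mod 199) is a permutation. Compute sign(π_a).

Trace 1: π^k(1) = [1, 177, 86, 98, 33, 70, 52] for k=0..6.
Cycle lengths of π_177 on ℤ/199ℤ: [99, 99, 1]; 3 cycles in total.
sign(π) = (−1)^{n − #cycles} = (−1)^{199−3} = (−1)^196 = +1.

+1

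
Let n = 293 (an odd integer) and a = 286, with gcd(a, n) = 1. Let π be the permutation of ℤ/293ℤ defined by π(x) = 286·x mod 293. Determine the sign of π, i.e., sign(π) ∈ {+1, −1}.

-1

Start at x=87: 87 → 270 → 161 → 45 → 271 → 154 → 94 → … (one orbit).
Cycle lengths of π_286 on ℤ/293ℤ: [292, 1]; 2 cycles in total.
sign(π) = (−1)^{n − #cycles} = (−1)^{293−2} = (−1)^291 = -1.
Check: (286/293) = -1 by Zolotarev.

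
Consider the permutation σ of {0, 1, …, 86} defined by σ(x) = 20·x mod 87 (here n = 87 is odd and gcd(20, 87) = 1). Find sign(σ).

-1

Start at x=83: 83 → 7 → 53 → 16 → 59 → 49 → 23 → … (one orbit).
Cycle lengths of π_20 on ℤ/87ℤ: [14, 14, 14, 14, 7, 7, 7, 7, 2, 1]; 10 cycles in total.
n − c = 87 − 10 = 77; sign = (−1)^77 = -1.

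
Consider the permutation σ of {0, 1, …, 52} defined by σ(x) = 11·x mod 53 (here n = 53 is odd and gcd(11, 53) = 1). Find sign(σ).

Trace 1: π^k(1) = [1, 11, 15, 6, 13, 37, 36] for k=0..6.
The orbit structure of x ↦ 11x mod 53: 3 orbits of sizes [26, 26, 1].
Σ(ℓ_i−1) = 53−3 = 50; sign = (−1)^50 = +1.
The Jacobi symbol (11|53) = +1 (Zolotarev) agrees.

+1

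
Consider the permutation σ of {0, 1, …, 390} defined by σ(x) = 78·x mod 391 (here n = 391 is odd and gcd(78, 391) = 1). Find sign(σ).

-1

Orbit of 110 under x↦78x: [110, 369, 239, 265, 338, 167, 123]… (length divides ord_391(78)).
Cycle lengths of π_78 on ℤ/391ℤ: [176, 176, 16, 11, 11, 1]; 6 cycles in total.
6 cycles on 391: each ℓ→(−1)^(ℓ−1), product (−1)^385 = -1.
(78|391)_J = -1 (Zolotarev's lemma cross-check).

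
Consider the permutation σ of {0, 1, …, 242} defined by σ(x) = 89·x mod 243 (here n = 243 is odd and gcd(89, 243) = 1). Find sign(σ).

-1

Orbit of 71 under x↦89x: [71, 1, 89, 145, 26, 127, 125]… (length divides ord_243(89)).
The orbit structure of x ↦ 89x mod 243: 14 orbits of sizes [54, 54, 54, 18, 18, 18, 6, 6, 6, 2, 2, 2, 2, 1].
n − c = 243 − 14 = 229; sign = (−1)^229 = -1.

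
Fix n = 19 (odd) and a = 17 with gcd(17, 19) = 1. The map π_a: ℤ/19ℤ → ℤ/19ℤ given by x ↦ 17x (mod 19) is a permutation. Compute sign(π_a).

+1

Start at x=5: 5 → 9 → 1 → 17 → 4 → 11 → 16 → … (one orbit).
Cycle type of π: 9×2 + 1; total 3 cycles.
With 3 cycles on 19 points, sign = (−1)^{19−3} = +1.
Check: (17/19) = +1 by Zolotarev.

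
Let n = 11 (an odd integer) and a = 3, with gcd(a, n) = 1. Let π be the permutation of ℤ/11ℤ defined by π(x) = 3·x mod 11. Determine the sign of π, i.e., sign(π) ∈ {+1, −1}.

+1

Orbit of 5 under x↦3x: [5, 4, 1, 3, 9]… (length divides ord_11(3)).
Cycle type of π: 5×2 + 1; total 3 cycles.
sign(π) = (−1)^{n − #cycles} = (−1)^{11−3} = (−1)^8 = +1.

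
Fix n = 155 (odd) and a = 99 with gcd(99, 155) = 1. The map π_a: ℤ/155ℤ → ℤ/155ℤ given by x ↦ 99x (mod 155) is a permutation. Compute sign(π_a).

-1

Orbit of 1 under x↦99x: [1, 99, 36, 154, 56, 119]… (length divides ord_155(99)).
Cycle lengths of π_99 on ℤ/155ℤ: [6, 6, 6, 6, 6, 6, 6, 6, 6, 6, 6, 6, 6, 6, 6, 6, 6, 6, 6, 6, 6, 6, 6, 6, 6, 2, 2, 1]; 28 cycles in total.
sign(π) = (−1)^{n − #cycles} = (−1)^{155−28} = (−1)^127 = -1.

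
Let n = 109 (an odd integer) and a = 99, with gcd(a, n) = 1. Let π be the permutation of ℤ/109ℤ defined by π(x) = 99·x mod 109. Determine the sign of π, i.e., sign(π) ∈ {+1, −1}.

-1

Orbit of 5 under x↦99x: [5, 59, 64, 14, 78, 92, 61]… (length divides ord_109(99)).
π_99 has 2 disjoint cycles with lengths [108, 1] on {0,…,108}.
sign(π) = (−1)^{n − #cycles} = (−1)^{109−2} = (−1)^107 = -1.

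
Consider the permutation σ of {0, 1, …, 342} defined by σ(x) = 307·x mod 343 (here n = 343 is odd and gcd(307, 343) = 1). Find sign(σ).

-1

Orbit of 155 under x↦307x: [155, 251, 225, 132, 50, 258, 316]… (length divides ord_343(307)).
Cycle lengths of π_307 on ℤ/343ℤ: [98, 98, 98, 14, 14, 14, 2, 2, 2, 1]; 10 cycles in total.
343 − 10 = 333 transpositions; sign(π) = (−1)^333 = -1.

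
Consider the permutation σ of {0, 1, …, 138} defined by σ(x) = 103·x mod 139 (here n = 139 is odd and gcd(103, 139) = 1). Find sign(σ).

Orbit of 95 under x↦103x: [95, 55, 105, 112, 138, 36, 94]… (length divides ord_139(103)).
Cycle lengths of π_103 on ℤ/139ℤ: [46, 46, 46, 1]; 4 cycles in total.
Σ(ℓ_i−1) = 139−4 = 135; sign = (−1)^135 = -1.

-1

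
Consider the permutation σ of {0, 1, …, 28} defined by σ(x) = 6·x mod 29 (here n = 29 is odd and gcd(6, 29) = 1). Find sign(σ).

+1

Start at x=24: 24 → 28 → 23 → 22 → 16 → 9 → 25 → … (one orbit).
Cycle type of π: 14×2 + 1; total 3 cycles.
With 3 cycles on 29 points, sign = (−1)^{29−3} = +1.
(6|29)_J = +1 (Zolotarev's lemma cross-check).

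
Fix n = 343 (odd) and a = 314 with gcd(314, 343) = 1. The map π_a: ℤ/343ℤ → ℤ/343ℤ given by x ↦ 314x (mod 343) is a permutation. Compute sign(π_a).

-1

Trace 148: π^k(148) = [148, 167, 302, 160, 162, 104, 71] for k=0..6.
Cycle type of π: 98×3 + 14×3 + 2×3 + 1; total 10 cycles.
343 − 10 = 333 transpositions; sign(π) = (−1)^333 = -1.
(314|343)_J = -1 (Zolotarev's lemma cross-check).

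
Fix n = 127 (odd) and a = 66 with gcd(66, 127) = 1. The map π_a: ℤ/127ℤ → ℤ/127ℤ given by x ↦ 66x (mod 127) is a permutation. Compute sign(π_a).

-1

Orbit of 123 under x↦66x: [123, 117, 102, 1, 66, 38, 95]… (length divides ord_127(66)).
Cycle type of π: 42×3 + 1; total 4 cycles.
With 4 cycles on 127 points, sign = (−1)^{127−4} = -1.
Via Zolotarev, sign(π_{66}) = (66|127) = -1.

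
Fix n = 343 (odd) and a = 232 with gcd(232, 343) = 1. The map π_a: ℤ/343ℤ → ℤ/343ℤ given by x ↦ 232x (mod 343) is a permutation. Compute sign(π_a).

+1

Orbit of 253 under x↦232x: [253, 43, 29, 211, 246, 134, 218]… (length divides ord_343(232)).
The orbit structure of x ↦ 232x mod 343: 19 orbits of sizes [49, 49, 49, 49, 49, 49, 7, 7, 7, 7, 7, 7, 1, 1, 1, 1, 1, 1, 1].
343 − 19 = 324 transpositions; sign(π) = (−1)^324 = +1.
The Jacobi symbol (232|343) = +1 (Zolotarev) agrees.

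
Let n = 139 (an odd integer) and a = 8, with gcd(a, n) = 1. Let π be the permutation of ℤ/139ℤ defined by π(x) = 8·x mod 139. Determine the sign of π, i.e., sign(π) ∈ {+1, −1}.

-1

Orbit of 112 under x↦8x: [112, 62, 79, 76, 52, 138, 131]… (length divides ord_139(8)).
Decompose π into cycles: lengths [46, 46, 46, 1] (4 cycles, including the fixed point 0).
n − c = 139 − 4 = 135; sign = (−1)^135 = -1.
Via Zolotarev, sign(π_{8}) = (8|139) = -1.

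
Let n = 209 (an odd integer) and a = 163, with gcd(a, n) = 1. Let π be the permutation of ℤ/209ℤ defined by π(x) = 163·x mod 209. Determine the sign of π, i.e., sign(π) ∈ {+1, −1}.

Trace 191: π^k(191) = [191, 201, 159, 1, 163, 26, 58] for k=0..6.
Cycle lengths of π_163 on ℤ/209ℤ: [15, 15, 15, 15, 15, 15, 15, 15, 15, 15, 15, 15, 5, 5, 3, 3, 3, 3, 3, 3, 1]; 21 cycles in total.
209 − 21 = 188 transpositions; sign(π) = (−1)^188 = +1.

+1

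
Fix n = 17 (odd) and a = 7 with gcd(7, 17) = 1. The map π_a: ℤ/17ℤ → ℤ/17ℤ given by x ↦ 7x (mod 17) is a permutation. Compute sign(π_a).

-1

Start at x=11: 11 → 9 → 12 → 16 → 10 → 2 → 14 → … (one orbit).
2 cycles of lengths [16, 1].
With 2 cycles on 17 points, sign = (−1)^{17−2} = -1.
Zolotarev: (7|17) = -1, matching the cycle-count sign.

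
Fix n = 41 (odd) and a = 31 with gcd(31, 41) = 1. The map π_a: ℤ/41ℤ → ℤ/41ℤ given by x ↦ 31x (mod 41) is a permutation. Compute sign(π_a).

Start at x=23: 23 → 16 → 4 → 1 → 31 → 18 → 25 → … (one orbit).
Cycle type of π: 10×4 + 1; total 5 cycles.
Σ(ℓ_i−1) = 41−5 = 36; sign = (−1)^36 = +1.
Zolotarev: (31|41) = +1, matching the cycle-count sign.

+1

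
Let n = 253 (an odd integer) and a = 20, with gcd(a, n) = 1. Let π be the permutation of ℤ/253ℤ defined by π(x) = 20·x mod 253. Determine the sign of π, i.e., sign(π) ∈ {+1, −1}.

Trace 188: π^k(188) = [188, 218, 59, 168, 71, 155, 64] for k=0..6.
6 cycles of lengths [110, 110, 22, 5, 5, 1].
6 cycles on 253: each ℓ→(−1)^(ℓ−1), product (−1)^247 = -1.
(20|253)_J = -1 (Zolotarev's lemma cross-check).

-1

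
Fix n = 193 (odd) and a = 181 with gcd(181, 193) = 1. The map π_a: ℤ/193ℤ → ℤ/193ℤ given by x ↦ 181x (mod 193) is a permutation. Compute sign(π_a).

Start at x=109: 109 → 43 → 63 → 16 → 1 → 181 → 144 → … (one orbit).
π_181 has 9 disjoint cycles with lengths [24, 24, 24, 24, 24, 24, 24, 24, 1] on {0,…,192}.
9 cycles on 193: each ℓ→(−1)^(ℓ−1), product (−1)^184 = +1.

+1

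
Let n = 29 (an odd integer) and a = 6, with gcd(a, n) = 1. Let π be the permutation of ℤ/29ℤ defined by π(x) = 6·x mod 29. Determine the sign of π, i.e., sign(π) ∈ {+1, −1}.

+1

Trace 28: π^k(28) = [28, 23, 22, 16, 9, 25, 5] for k=0..6.
Cycle lengths of π_6 on ℤ/29ℤ: [14, 14, 1]; 3 cycles in total.
With 3 cycles on 29 points, sign = (−1)^{29−3} = +1.
Zolotarev: (6|29) = +1, matching the cycle-count sign.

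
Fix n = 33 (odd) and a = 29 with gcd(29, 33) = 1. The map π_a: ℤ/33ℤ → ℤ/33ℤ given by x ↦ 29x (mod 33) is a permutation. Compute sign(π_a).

+1

Start at x=29: 29 → 16 → 2 → 25 → 32 → 4 → 17 → … (one orbit).
π_29 has 5 disjoint cycles with lengths [10, 10, 10, 2, 1] on {0,…,32}.
With 5 cycles on 33 points, sign = (−1)^{33−5} = +1.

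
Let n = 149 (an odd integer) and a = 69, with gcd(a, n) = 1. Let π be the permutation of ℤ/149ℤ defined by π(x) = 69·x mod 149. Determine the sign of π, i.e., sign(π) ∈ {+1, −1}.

Start at x=76: 76 → 29 → 64 → 95 → 148 → 80 → 7 → … (one orbit).
π_69 has 3 disjoint cycles with lengths [74, 74, 1] on {0,…,148}.
sign(π) = (−1)^{n − #cycles} = (−1)^{149−3} = (−1)^146 = +1.

+1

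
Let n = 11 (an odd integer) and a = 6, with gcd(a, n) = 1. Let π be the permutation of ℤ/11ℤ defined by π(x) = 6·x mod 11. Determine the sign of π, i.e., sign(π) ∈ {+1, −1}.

Trace 9: π^k(9) = [9, 10, 5, 8, 4, 2, 1] for k=0..6.
2 cycles of lengths [10, 1].
n − c = 11 − 2 = 9; sign = (−1)^9 = -1.
Zolotarev: (6|11) = -1, matching the cycle-count sign.

-1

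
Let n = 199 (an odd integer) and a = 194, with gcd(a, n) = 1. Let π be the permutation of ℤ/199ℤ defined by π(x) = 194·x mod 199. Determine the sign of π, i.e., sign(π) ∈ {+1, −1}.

-1

Start at x=98: 98 → 107 → 62 → 88 → 157 → 11 → 144 → … (one orbit).
π_194 has 4 disjoint cycles with lengths [66, 66, 66, 1] on {0,…,198}.
n − c = 199 − 4 = 195; sign = (−1)^195 = -1.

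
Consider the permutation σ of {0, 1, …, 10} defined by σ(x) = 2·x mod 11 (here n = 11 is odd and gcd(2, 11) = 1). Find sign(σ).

-1

Trace 6: π^k(6) = [6, 1, 2, 4, 8, 5, 10] for k=0..6.
Cycle type of π: 10 + 1; total 2 cycles.
With 2 cycles on 11 points, sign = (−1)^{11−2} = -1.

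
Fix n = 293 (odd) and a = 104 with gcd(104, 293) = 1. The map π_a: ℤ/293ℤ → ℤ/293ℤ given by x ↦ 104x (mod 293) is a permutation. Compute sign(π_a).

Trace 64: π^k(64) = [64, 210, 158, 24, 152, 279, 9] for k=0..6.
The orbit structure of x ↦ 104x mod 293: 3 orbits of sizes [146, 146, 1].
With 3 cycles on 293 points, sign = (−1)^{293−3} = +1.

+1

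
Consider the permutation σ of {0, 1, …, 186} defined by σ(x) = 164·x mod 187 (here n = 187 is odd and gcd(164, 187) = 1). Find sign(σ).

Start at x=155: 155 → 175 → 89 → 10 → 144 → 54 → 67 → … (one orbit).
π_164 has 17 disjoint cycles with lengths [16, 16, 16, 16, 16, 16, 16, 16, 16, 16, 16, 2, 2, 2, 2, 2, 1] on {0,…,186}.
17 cycles on 187: each ℓ→(−1)^(ℓ−1), product (−1)^170 = +1.

+1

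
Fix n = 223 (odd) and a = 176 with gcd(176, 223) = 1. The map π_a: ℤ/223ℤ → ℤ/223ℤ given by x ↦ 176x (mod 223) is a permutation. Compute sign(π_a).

Start at x=58: 58 → 173 → 120 → 158 → 156 → 27 → 69 → … (one orbit).
Cycle type of π: 222 + 1; total 2 cycles.
2 cycles on 223: each ℓ→(−1)^(ℓ−1), product (−1)^221 = -1.

-1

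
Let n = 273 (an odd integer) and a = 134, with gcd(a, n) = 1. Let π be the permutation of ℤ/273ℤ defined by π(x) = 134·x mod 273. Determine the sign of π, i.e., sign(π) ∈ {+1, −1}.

Orbit of 155 under x↦134x: [155, 22, 218, 1, 134, 211]… (length divides ord_273(134)).
Decompose π into cycles: lengths [6, 6, 6, 6, 6, 6, 6, 6, 6, 6, 6, 6, 6, 6, 6, 6, 6, 6, 6, 6, 6, 6, 6, 6, 6, 6, 6, 6, 6, 6, 6, 6, 6, 6, 6, 6, 6, 6, 6, 6, 6, 6, 2, 2, 2, 2, 2, 2, 2, 1, 1, 1, 1, 1, 1, 1] (56 cycles, including the fixed point 0).
n − c = 273 − 56 = 217; sign = (−1)^217 = -1.
Via Zolotarev, sign(π_{134}) = (134|273) = -1.

-1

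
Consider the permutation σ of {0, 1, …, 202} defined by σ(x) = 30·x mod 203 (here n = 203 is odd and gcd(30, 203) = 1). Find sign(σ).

Orbit of 88 under x↦30x: [88, 1, 30]… (length divides ord_203(30)).
π_30 has 87 disjoint cycles with lengths [3, 3, 3, 3, 3, 3, 3, 3, 3, 3, 3, 3, 3, 3, 3, 3, 3, 3, 3, 3, 3, 3, 3, 3, 3, 3, 3, 3, 3, 3, 3, 3, 3, 3, 3, 3, 3, 3, 3, 3, 3, 3, 3, 3, 3, 3, 3, 3, 3, 3, 3, 3, 3, 3, 3, 3, 3, 3, 1, 1, 1, 1, 1, 1, 1, 1, 1, 1, 1, 1, 1, 1, 1, 1, 1, 1, 1, 1, 1, 1, 1, 1, 1, 1, 1, 1, 1] on {0,…,202}.
87 cycles on 203: each ℓ→(−1)^(ℓ−1), product (−1)^116 = +1.
Via Zolotarev, sign(π_{30}) = (30|203) = +1.

+1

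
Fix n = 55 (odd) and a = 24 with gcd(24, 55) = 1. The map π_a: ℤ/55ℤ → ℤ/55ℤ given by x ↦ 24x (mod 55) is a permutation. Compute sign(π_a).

Orbit of 54 under x↦24x: [54, 31, 29, 36, 39, 1, 24]… (length divides ord_55(24)).
Decompose π into cycles: lengths [10, 10, 10, 10, 10, 2, 2, 1] (8 cycles, including the fixed point 0).
8 cycles on 55: each ℓ→(−1)^(ℓ−1), product (−1)^47 = -1.
Check: (24/55) = -1 by Zolotarev.

-1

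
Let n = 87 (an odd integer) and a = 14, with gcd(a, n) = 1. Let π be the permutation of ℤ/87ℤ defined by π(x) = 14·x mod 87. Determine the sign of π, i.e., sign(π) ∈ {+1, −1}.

Orbit of 11 under x↦14x: [11, 67, 68, 82, 17, 64, 26]… (length divides ord_87(14)).
Cycle lengths of π_14 on ℤ/87ℤ: [28, 28, 28, 2, 1]; 5 cycles in total.
n − c = 87 − 5 = 82; sign = (−1)^82 = +1.

+1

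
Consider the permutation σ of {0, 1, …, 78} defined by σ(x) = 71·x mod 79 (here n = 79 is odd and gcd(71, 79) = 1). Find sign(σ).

-1

Start at x=12: 12 → 62 → 57 → 18 → 14 → 46 → 27 → … (one orbit).
Cycle lengths of π_71 on ℤ/79ℤ: [26, 26, 26, 1]; 4 cycles in total.
79 − 4 = 75 transpositions; sign(π) = (−1)^75 = -1.
Check: (71/79) = -1 by Zolotarev.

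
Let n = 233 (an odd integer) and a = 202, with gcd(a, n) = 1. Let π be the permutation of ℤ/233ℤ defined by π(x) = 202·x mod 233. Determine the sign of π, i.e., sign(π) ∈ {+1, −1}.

+1

Orbit of 219 under x↦202x: [219, 201, 60, 4, 109, 116, 132]… (length divides ord_233(202)).
3 cycles of lengths [116, 116, 1].
n − c = 233 − 3 = 230; sign = (−1)^230 = +1.
(202|233)_J = +1 (Zolotarev's lemma cross-check).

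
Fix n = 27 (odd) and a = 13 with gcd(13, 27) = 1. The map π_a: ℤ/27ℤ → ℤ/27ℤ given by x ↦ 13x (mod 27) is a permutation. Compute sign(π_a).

+1

Orbit of 13 under x↦13x: [13, 7, 10, 22, 16, 19, 4]… (length divides ord_27(13)).
7 cycles of lengths [9, 9, 3, 3, 1, 1, 1].
sign(π) = (−1)^{n − #cycles} = (−1)^{27−7} = (−1)^20 = +1.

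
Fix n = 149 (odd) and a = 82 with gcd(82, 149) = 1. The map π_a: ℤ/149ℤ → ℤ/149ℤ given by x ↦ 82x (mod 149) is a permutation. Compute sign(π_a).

Trace 20: π^k(20) = [20, 1, 82, 19, 68, 63, 100] for k=0..6.
The orbit structure of x ↦ 82x mod 149: 3 orbits of sizes [74, 74, 1].
sign(π) = (−1)^{n − #cycles} = (−1)^{149−3} = (−1)^146 = +1.

+1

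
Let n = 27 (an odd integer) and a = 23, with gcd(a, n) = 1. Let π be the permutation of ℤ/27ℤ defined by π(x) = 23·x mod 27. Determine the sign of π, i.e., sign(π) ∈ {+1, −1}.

-1

Orbit of 26 under x↦23x: [26, 4, 11, 10, 14, 25, 8]… (length divides ord_27(23)).
The orbit structure of x ↦ 23x mod 27: 4 orbits of sizes [18, 6, 2, 1].
With 4 cycles on 27 points, sign = (−1)^{27−4} = -1.
Via Zolotarev, sign(π_{23}) = (23|27) = -1.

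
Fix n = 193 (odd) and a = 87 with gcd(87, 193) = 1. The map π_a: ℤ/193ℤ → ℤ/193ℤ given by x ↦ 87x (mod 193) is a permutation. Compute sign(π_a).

-1

Start at x=1: 1 → 87 → 42 → 180 → 27 → 33 → 169 → … (one orbit).
π_87 has 4 disjoint cycles with lengths [64, 64, 64, 1] on {0,…,192}.
n − c = 193 − 4 = 189; sign = (−1)^189 = -1.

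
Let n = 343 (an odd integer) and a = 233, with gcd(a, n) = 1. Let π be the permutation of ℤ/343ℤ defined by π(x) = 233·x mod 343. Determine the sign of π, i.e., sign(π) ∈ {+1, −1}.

+1

Orbit of 92 under x↦233x: [92, 170, 165, 29, 240, 11, 162]… (length divides ord_343(233)).
Cycle type of π: 147×2 + 21×2 + 3×2 + 1; total 7 cycles.
7 cycles on 343: each ℓ→(−1)^(ℓ−1), product (−1)^336 = +1.
Via Zolotarev, sign(π_{233}) = (233|343) = +1.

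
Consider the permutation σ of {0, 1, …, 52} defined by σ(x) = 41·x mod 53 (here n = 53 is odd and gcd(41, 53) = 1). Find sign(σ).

-1

Start at x=26: 26 → 6 → 34 → 16 → 20 → 25 → 18 → … (one orbit).
The orbit structure of x ↦ 41x mod 53: 2 orbits of sizes [52, 1].
n − c = 53 − 2 = 51; sign = (−1)^51 = -1.
Check: (41/53) = -1 by Zolotarev.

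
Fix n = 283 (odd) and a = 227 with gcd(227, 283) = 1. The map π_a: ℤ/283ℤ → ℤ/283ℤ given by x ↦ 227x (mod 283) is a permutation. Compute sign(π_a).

+1

Start at x=159: 159 → 152 → 261 → 100 → 60 → 36 → 248 → … (one orbit).
Cycle lengths of π_227 on ℤ/283ℤ: [141, 141, 1]; 3 cycles in total.
n − c = 283 − 3 = 280; sign = (−1)^280 = +1.
Check: (227/283) = +1 by Zolotarev.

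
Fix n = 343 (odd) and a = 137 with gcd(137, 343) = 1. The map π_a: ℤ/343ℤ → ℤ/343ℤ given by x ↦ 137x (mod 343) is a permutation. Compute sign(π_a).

Orbit of 226 under x↦137x: [226, 92, 256, 86, 120, 319, 142]… (length divides ord_343(137)).
The orbit structure of x ↦ 137x mod 343: 7 orbits of sizes [147, 147, 21, 21, 3, 3, 1].
n − c = 343 − 7 = 336; sign = (−1)^336 = +1.
(137|343)_J = +1 (Zolotarev's lemma cross-check).

+1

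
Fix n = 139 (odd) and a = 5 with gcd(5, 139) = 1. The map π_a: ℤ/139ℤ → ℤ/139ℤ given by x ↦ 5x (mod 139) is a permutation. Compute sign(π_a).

+1

Start at x=127: 127 → 79 → 117 → 29 → 6 → 30 → 11 → … (one orbit).
Decompose π into cycles: lengths [69, 69, 1] (3 cycles, including the fixed point 0).
With 3 cycles on 139 points, sign = (−1)^{139−3} = +1.
(5|139)_J = +1 (Zolotarev's lemma cross-check).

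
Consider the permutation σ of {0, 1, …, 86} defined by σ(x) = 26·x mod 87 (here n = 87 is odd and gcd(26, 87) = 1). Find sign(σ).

Orbit of 56 under x↦26x: [56, 64, 11, 25, 41, 22, 50]… (length divides ord_87(26)).
The orbit structure of x ↦ 26x mod 87: 5 orbits of sizes [28, 28, 28, 2, 1].
sign(π) = (−1)^{n − #cycles} = (−1)^{87−5} = (−1)^82 = +1.
Check: (26/87) = +1 by Zolotarev.

+1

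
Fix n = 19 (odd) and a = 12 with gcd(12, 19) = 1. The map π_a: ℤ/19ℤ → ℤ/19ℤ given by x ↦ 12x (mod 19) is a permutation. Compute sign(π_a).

-1

Orbit of 7 under x↦12x: [7, 8, 1, 12, 11, 18]… (length divides ord_19(12)).
Cycle lengths of π_12 on ℤ/19ℤ: [6, 6, 6, 1]; 4 cycles in total.
19 − 4 = 15 transpositions; sign(π) = (−1)^15 = -1.
Via Zolotarev, sign(π_{12}) = (12|19) = -1.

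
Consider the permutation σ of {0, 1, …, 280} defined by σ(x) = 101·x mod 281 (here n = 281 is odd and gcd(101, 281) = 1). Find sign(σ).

Start at x=98: 98 → 63 → 181 → 16 → 211 → 236 → 232 → … (one orbit).
Cycle type of π: 35×8 + 1; total 9 cycles.
9 cycles on 281: each ℓ→(−1)^(ℓ−1), product (−1)^272 = +1.
Zolotarev: (101|281) = +1, matching the cycle-count sign.

+1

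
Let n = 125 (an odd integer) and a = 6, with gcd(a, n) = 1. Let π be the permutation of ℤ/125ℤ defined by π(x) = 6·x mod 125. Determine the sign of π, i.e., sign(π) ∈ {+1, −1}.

+1

Orbit of 111 under x↦6x: [111, 41, 121, 101, 106, 11, 66]… (length divides ord_125(6)).
Cycle lengths of π_6 on ℤ/125ℤ: [25, 25, 25, 25, 5, 5, 5, 5, 1, 1, 1, 1, 1]; 13 cycles in total.
13 cycles on 125: each ℓ→(−1)^(ℓ−1), product (−1)^112 = +1.
Check: (6/125) = +1 by Zolotarev.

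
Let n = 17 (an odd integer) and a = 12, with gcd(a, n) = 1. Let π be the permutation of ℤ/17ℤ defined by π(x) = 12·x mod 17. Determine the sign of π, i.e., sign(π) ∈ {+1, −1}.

Trace 10: π^k(10) = [10, 1, 12, 8, 11, 13, 3] for k=0..6.
Cycle lengths of π_12 on ℤ/17ℤ: [16, 1]; 2 cycles in total.
n − c = 17 − 2 = 15; sign = (−1)^15 = -1.
Check: (12/17) = -1 by Zolotarev.

-1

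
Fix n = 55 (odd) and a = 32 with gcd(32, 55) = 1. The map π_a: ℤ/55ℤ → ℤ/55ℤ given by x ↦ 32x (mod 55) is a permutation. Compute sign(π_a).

+1

Orbit of 43 under x↦32x: [43, 1, 32, 34]… (length divides ord_55(32)).
Cycle type of π: 4×11 + 2×5 + 1; total 17 cycles.
17 cycles on 55: each ℓ→(−1)^(ℓ−1), product (−1)^38 = +1.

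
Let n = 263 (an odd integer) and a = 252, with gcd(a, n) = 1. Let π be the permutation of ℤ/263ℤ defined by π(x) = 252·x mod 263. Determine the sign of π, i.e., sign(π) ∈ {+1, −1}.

-1

Trace 157: π^k(157) = [157, 114, 61, 118, 17, 76, 216] for k=0..6.
Decompose π into cycles: lengths [262, 1] (2 cycles, including the fixed point 0).
sign(π) = (−1)^{n − #cycles} = (−1)^{263−2} = (−1)^261 = -1.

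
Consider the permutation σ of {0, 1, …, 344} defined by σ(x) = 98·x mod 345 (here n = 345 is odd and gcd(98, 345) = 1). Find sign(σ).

Trace 302: π^k(302) = [302, 271, 338, 4, 47, 121, 128] for k=0..6.
Cycle lengths of π_98 on ℤ/345ℤ: [44, 44, 44, 44, 44, 44, 22, 22, 11, 11, 4, 4, 4, 2, 1]; 15 cycles in total.
With 15 cycles on 345 points, sign = (−1)^{345−15} = +1.

+1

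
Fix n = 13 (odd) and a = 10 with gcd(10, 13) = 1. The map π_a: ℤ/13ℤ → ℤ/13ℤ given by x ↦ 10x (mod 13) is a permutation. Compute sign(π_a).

Orbit of 10 under x↦10x: [10, 9, 12, 3, 4, 1]… (length divides ord_13(10)).
3 cycles of lengths [6, 6, 1].
3 cycles on 13: each ℓ→(−1)^(ℓ−1), product (−1)^10 = +1.
The Jacobi symbol (10|13) = +1 (Zolotarev) agrees.

+1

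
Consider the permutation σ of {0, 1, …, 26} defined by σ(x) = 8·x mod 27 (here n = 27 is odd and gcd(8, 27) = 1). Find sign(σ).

-1

Trace 17: π^k(17) = [17, 1, 8, 10, 26, 19] for k=0..5.
π_8 has 8 disjoint cycles with lengths [6, 6, 6, 2, 2, 2, 2, 1] on {0,…,26}.
n − c = 27 − 8 = 19; sign = (−1)^19 = -1.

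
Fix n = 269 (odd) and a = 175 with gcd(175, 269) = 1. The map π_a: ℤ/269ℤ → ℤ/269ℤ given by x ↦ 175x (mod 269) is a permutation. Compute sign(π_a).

Start at x=69: 69 → 239 → 130 → 154 → 50 → 142 → 102 → … (one orbit).
2 cycles of lengths [268, 1].
n − c = 269 − 2 = 267; sign = (−1)^267 = -1.
Via Zolotarev, sign(π_{175}) = (175|269) = -1.

-1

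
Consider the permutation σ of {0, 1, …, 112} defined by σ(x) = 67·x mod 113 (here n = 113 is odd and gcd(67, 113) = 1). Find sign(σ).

-1

Orbit of 68 under x↦67x: [68, 36, 39, 14, 34, 18, 76]… (length divides ord_113(67)).
Decompose π into cycles: lengths [112, 1] (2 cycles, including the fixed point 0).
n − c = 113 − 2 = 111; sign = (−1)^111 = -1.
(67|113)_J = -1 (Zolotarev's lemma cross-check).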